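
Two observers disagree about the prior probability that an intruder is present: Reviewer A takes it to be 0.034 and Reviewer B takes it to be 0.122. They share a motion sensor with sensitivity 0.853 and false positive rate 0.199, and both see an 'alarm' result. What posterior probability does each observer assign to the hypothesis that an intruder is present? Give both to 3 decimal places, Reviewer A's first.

The likelihood ratio for an 'alarm' result is 0.853/0.199 = 4.2864.
Reviewer A: prior odds 0.034/0.966 = 0.035197; posterior odds 0.15087; posterior probability 0.131.
Reviewer B: prior odds 0.122/0.878 = 0.13895; posterior odds 0.59561; posterior probability 0.373.

Reviewer A: 0.131; Reviewer B: 0.373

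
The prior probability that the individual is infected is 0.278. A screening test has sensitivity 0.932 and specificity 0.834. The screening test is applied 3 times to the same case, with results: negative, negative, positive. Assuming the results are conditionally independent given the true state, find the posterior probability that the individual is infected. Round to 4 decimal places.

Posterior P(H) ≈ 0.0142

Let H be the event that the individual is infected; start with P(H) = 0.278. P('positive'|H) = 0.932, P('positive'|¬H) = 0.166.
Update on result 1 ('negative'): P(H) ← 0.068·0.2780 / (0.068·0.2780 + 0.834·0.7220) = 0.018904/0.62105 = 0.0304.
Update on result 2 ('negative'): P(H) ← 0.068·0.0304 / (0.068·0.0304 + 0.834·0.9696) = 0.0020698/0.81068 = 0.0026.
Update on result 3 ('positive'): P(H) ← 0.932·0.0026 / (0.932·0.0026 + 0.166·0.9974) = 0.0023796/0.16796 = 0.0142.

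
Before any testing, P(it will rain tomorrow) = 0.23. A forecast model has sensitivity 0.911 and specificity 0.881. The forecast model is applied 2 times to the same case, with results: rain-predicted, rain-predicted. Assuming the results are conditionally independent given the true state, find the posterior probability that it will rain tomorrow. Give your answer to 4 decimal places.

With H the event that it will rain tomorrow, the joint likelihood of the observed sequence is P(data|H) = 0.911·0.911 = 0.82992 and P(data|¬H) = 0.119·0.119 = 0.014161.
Bayes: P(H|data) = 0.23·0.82992 / (0.23·0.82992 + 0.77·0.014161) = 0.19088/0.20179 = 0.9460.

Posterior P(H) ≈ 0.9460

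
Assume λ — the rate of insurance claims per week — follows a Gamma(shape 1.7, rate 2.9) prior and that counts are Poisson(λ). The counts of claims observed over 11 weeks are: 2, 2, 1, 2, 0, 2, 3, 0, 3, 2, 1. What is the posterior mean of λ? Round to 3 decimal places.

Posterior mean ≈ 1.417

Total count ∑xᵢ = 18 over n = 11 weeks.
Gamma is conjugate to the Poisson likelihood: posterior is Gamma(shape = 1.7+18 = 19.7, rate = 2.9+11 = 13.9).
Posterior mean = shape/rate = 19.7/13.9 = 1.417.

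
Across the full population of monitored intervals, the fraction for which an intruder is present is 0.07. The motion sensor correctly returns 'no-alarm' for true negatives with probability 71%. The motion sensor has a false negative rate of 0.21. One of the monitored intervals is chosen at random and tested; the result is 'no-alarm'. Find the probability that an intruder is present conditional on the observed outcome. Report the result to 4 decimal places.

P(H | E) ≈ 0.0218

Let H be the event that an intruder is present. P(H) = 0.07, so P(¬H) = 0.93. With E the 'no-alarm' result, P(E|H) = 0.21 and P(E|¬H) = 0.71.
P(E) = 0.21·0.07 + 0.71·0.93 = 0.014700 + 0.66030 = 0.67500.
By Bayes' theorem, P(H|E) = 0.014700 / 0.67500 = 0.0218.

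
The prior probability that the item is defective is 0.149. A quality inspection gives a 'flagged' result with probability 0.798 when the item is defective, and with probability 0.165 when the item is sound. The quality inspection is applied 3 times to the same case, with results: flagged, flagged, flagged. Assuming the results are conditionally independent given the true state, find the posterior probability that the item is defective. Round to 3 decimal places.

Posterior P(H) ≈ 0.952

Let H be the event that the item is defective; start with P(H) = 0.149. P('flagged'|H) = 0.798, P('flagged'|¬H) = 0.165.
Update on result 1 ('flagged'): P(H) ← 0.798·0.1490 / (0.798·0.1490 + 0.165·0.8510) = 0.11890/0.25932 = 0.4585.
Update on result 2 ('flagged'): P(H) ← 0.798·0.4585 / (0.798·0.4585 + 0.165·0.5415) = 0.36590/0.45524 = 0.8037.
Update on result 3 ('flagged'): P(H) ← 0.798·0.8037 / (0.798·0.8037 + 0.165·0.1963) = 0.64139/0.67377 = 0.9519.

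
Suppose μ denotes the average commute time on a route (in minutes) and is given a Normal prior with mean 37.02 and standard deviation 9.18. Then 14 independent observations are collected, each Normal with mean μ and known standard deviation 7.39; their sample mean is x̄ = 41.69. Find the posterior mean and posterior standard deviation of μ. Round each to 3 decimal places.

Prior precision 1/τ₀² = 1/9.18² = 0.0118663; data precision n/σ² = 14/7.39² = 0.256353.
Posterior precision = 0.0118663 + 0.256353 = 0.268220, giving posterior SD = 1/√0.268220 = 1.931.
Posterior mean = (0.0118663·37.02 + 0.256353·41.69) / 0.268220 = 41.483.

Posterior mean ≈ 41.483; posterior SD ≈ 1.931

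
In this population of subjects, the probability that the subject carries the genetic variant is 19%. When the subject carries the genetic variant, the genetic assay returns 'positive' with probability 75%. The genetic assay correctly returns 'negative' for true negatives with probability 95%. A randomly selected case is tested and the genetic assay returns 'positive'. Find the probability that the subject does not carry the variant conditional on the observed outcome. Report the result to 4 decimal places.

Let H be the event that the subject carries the genetic variant. P(H) = 0.19, so P(¬H) = 0.81. With E the 'positive' result, P(E|H) = 0.75 and P(E|¬H) = 0.05.
P(E) = 0.75·0.19 + 0.05·0.81 = 0.14250 + 0.040500 = 0.18300.
By Bayes' theorem, P(H|E) = 0.14250 / 0.18300 = 0.7787. Hence P(¬H|E) = 1 − 0.7787 = 0.2213.

P(¬H | E) ≈ 0.2213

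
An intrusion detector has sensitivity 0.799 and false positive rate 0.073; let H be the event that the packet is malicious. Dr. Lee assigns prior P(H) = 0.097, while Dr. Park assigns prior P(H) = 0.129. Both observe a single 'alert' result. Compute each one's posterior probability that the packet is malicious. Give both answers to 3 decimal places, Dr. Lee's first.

The likelihood ratio for an 'alert' result is 0.799/0.073 = 10.945.
Dr. Lee: prior odds 0.097/0.903 = 0.10742; posterior odds 1.1757; posterior probability 0.540.
Dr. Park: prior odds 0.129/0.871 = 0.14811; posterior odds 1.6210; posterior probability 0.618.

Dr. Lee: 0.540; Dr. Park: 0.618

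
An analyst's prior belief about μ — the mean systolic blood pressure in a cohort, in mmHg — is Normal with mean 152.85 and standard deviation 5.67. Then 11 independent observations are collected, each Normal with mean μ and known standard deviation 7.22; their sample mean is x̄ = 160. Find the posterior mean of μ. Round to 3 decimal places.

With known σ, the Normal prior is conjugate. Weight on the data is w = (n/σ²)/(n/σ² + 1/τ₀²) = 0.211017/(0.211017+0.0311053) = 0.87153.
Posterior mean = w·x̄ + (1−w)·μ₀ = 0.87153·160 + 0.12847·152.85 = 159.081.

Posterior mean ≈ 159.081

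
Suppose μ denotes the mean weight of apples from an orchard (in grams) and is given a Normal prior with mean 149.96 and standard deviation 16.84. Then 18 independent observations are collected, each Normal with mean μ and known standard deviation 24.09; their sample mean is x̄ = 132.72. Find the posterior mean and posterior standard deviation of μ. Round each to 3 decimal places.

Posterior mean ≈ 134.480; posterior SD ≈ 5.380

With known σ, the Normal prior is conjugate. Weight on the data is w = (n/σ²)/(n/σ² + 1/τ₀²) = 0.0310169/(0.0310169+0.00352627) = 0.89792.
Posterior mean = w·x̄ + (1−w)·μ₀ = 0.89792·132.72 + 0.10208·149.96 = 134.480. Posterior variance = 1/(0.0310169+0.00352627) = 28.9493, so SD = 5.380.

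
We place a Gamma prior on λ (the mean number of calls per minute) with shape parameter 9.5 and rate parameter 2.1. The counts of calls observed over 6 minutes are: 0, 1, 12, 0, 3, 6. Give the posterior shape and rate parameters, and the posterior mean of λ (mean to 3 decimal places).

Posterior: Gamma(shape=31.5, rate=8.1); mean ≈ 3.889

The Poisson likelihood adds the total count to the shape and the number of exposure periods to the rate. Here ∑xᵢ = 22 and n = 6, so shape 9.5→31.5 and rate 2.1→8.1.
Posterior mean = shape/rate = 31.5/8.1 = 3.889.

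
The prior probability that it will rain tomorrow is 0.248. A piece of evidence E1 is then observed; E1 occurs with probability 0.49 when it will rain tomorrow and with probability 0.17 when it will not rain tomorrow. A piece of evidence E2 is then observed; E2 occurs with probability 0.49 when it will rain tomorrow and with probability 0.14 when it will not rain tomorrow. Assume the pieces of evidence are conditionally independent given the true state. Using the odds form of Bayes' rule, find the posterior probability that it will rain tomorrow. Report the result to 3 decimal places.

Prior odds = 0.248/(1−0.248) = 0.32979.
Likelihood ratio for E1 = 0.49/0.17 = 2.8824.
Likelihood ratio for E2 = 0.49/0.14 = 3.5000.
Posterior odds = prior odds × LR₁ × LR₂ = 3.3270.
Posterior probability = odds/(1+odds) = 3.3270/4.3270 = 0.769.

Posterior probability ≈ 0.769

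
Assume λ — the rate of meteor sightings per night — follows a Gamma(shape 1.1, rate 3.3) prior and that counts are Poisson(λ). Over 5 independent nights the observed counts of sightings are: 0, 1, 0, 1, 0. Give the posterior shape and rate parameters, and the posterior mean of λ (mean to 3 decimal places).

The Poisson likelihood adds the total count to the shape and the number of exposure periods to the rate. Here ∑xᵢ = 2 and n = 5, so shape 1.1→3.1 and rate 3.3→8.3.
Posterior mean = shape/rate = 3.1/8.3 = 0.373.

Posterior: Gamma(shape=3.1, rate=8.3); mean ≈ 0.373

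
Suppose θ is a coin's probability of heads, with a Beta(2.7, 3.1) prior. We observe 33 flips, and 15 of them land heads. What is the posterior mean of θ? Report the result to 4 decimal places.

Observing 15 successes and 18 failures updates Beta(2.7, 3.1) by adding the success and failure counts to the two shape parameters: α = 2.7+15 = 17.7, β = 3.1+18 = 21.1.
E[θ | data] = 17.7/(17.7+21.1) = 0.4562.

Posterior mean ≈ 0.4562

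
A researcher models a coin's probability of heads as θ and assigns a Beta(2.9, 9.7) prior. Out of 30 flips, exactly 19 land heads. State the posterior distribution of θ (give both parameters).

Posterior: Beta(21.9, 20.7)

Observing 19 successes and 11 failures updates Beta(2.9, 9.7) by adding the success and failure counts to the two shape parameters: α = 2.9+19 = 21.9, β = 9.7+11 = 20.7.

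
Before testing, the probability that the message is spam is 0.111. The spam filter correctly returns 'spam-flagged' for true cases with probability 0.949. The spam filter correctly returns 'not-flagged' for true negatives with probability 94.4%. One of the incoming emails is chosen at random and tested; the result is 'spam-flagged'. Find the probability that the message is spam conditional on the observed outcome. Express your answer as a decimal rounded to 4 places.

P(H | E) ≈ 0.6791

Write H for 'the message is spam'. Prior odds H:¬H = 0.111/0.889 = 0.12486. For the 'spam-flagged' outcome, the likelihood ratio is 0.949/0.056 = 16.946.
Posterior odds = 0.12486 × 16.946 = 2.1159, so P(H|E) = 2.1159/(1+2.1159) = 0.6791.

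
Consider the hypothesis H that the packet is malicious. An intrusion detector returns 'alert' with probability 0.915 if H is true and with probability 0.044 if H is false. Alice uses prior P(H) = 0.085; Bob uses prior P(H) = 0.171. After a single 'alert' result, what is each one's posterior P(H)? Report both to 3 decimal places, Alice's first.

P('+'|H) = 0.915, P('+'|¬H) = 0.044.
Alice: numerator 0.915·0.085 = 0.077775; evidence = 0.077775+0.044·0.915 = 0.11804; posterior = 0.659.
Bob: numerator 0.915·0.171 = 0.15647; evidence = 0.15647+0.044·0.829 = 0.19294; posterior = 0.811.

Alice: 0.659; Bob: 0.811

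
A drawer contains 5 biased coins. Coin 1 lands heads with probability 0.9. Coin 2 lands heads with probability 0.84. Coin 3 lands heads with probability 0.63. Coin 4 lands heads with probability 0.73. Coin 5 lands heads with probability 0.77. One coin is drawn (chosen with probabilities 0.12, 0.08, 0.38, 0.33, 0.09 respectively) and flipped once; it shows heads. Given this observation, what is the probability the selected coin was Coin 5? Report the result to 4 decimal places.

Tabulate prior·likelihood by source: [1] prior 0.12, lik 0.9, product 0.1080; [2] prior 0.08, lik 0.84, product 0.06720; [3] prior 0.38, lik 0.63, product 0.2394; [4] prior 0.33, lik 0.73, product 0.2409; [5] prior 0.09, lik 0.77, product 0.06930.
Normalizing constant = 0.72480; the posterior for Coin 5 is its product over the sum, 0.06930/0.72480 = 0.0956.

Posterior probability ≈ 0.0956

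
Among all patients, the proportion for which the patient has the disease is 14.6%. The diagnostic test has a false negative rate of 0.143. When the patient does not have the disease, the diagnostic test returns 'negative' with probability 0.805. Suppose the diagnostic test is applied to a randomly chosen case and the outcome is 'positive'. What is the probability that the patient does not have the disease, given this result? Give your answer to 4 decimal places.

P(¬H | E) ≈ 0.5710

Let H be the event that the patient has the disease. P(H) = 0.146, so P(¬H) = 0.854. With E the 'positive' result, P(E|H) = 0.857 and P(E|¬H) = 0.195.
P(E) = 0.857·0.146 + 0.195·0.854 = 0.12512 + 0.16653 = 0.29165.
By Bayes' theorem, P(H|E) = 0.12512 / 0.29165 = 0.4290. Hence P(¬H|E) = 1 − 0.4290 = 0.5710.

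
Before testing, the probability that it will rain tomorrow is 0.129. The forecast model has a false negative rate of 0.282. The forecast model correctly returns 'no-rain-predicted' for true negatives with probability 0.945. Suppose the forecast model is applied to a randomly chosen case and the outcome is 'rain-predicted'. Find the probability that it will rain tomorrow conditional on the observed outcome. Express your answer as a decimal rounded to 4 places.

Write H for 'it will rain tomorrow'. Prior odds H:¬H = 0.129/0.871 = 0.14811. For the 'rain-predicted' outcome, the likelihood ratio is 0.718/0.055 = 13.055.
Posterior odds = 0.14811 × 13.055 = 1.9335, so P(H|E) = 1.9335/(1+1.9335) = 0.6591.

P(H | E) ≈ 0.6591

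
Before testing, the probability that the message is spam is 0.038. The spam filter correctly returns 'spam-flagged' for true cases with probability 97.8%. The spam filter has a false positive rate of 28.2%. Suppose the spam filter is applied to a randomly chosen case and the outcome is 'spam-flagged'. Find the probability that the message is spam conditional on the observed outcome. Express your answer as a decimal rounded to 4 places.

Let H be the event that the message is spam. P(H) = 0.038, so P(¬H) = 0.962. With E the 'spam-flagged' result, P(E|H) = 0.978 and P(E|¬H) = 0.282.
P(E) = 0.978·0.038 + 0.282·0.962 = 0.037164 + 0.27128 = 0.30845.
By Bayes' theorem, P(H|E) = 0.037164 / 0.30845 = 0.1205.

P(H | E) ≈ 0.1205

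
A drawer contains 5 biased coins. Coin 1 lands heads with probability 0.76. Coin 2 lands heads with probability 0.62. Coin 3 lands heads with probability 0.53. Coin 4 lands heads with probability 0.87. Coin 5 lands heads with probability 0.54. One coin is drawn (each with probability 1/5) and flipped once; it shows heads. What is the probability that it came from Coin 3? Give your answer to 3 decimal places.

Tabulate prior·likelihood by source: [1] prior 0.2, lik 0.76, product 0.1520; [2] prior 0.2, lik 0.62, product 0.1240; [3] prior 0.2, lik 0.53, product 0.1060; [4] prior 0.2, lik 0.87, product 0.1740; [5] prior 0.2, lik 0.54, product 0.1080.
Normalizing constant = 0.66400; the posterior for Coin 3 is its product over the sum, 0.1060/0.66400 = 0.160.

Posterior probability ≈ 0.160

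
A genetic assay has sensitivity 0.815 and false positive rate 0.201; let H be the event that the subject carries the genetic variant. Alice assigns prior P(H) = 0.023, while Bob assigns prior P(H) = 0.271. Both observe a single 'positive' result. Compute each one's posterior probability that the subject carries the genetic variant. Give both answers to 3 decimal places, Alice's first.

Alice: 0.087; Bob: 0.601

P('+'|H) = 0.815, P('+'|¬H) = 0.201.
Alice: numerator 0.815·0.023 = 0.018745; evidence = 0.018745+0.201·0.977 = 0.21512; posterior = 0.087.
Bob: numerator 0.815·0.271 = 0.22087; evidence = 0.22087+0.201·0.729 = 0.36739; posterior = 0.601.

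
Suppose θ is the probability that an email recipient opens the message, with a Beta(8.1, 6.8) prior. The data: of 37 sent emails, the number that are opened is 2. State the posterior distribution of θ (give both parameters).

Posterior: Beta(10.1, 41.8)

The binomial likelihood is conjugate to the Beta prior: with 2 successes and 35 failures, the posterior is Beta(8.1+2, 6.8+35) = Beta(10.1, 41.8).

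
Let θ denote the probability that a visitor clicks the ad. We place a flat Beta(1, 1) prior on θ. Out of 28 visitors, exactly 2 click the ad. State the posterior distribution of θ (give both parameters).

Posterior: Beta(3, 27)

The binomial likelihood is conjugate to the Beta prior: with 2 successes and 26 failures, the posterior is Beta(1+2, 1+26) = Beta(3, 27).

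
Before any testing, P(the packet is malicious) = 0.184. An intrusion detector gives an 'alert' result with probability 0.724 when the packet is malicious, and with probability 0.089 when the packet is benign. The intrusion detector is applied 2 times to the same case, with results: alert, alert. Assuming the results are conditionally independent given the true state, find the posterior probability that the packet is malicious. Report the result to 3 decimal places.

Posterior P(H) ≈ 0.937

With H the event that the packet is malicious, the joint likelihood of the observed sequence is P(data|H) = 0.724·0.724 = 0.52418 and P(data|¬H) = 0.089·0.089 = 0.0079210.
Bayes: P(H|data) = 0.184·0.52418 / (0.184·0.52418 + 0.816·0.0079210) = 0.096448/0.10291 = 0.9372.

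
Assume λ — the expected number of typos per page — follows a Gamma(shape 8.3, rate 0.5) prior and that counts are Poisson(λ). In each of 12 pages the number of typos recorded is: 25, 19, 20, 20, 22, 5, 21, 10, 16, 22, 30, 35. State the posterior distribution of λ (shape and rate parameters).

Posterior: Gamma(shape=253.3, rate=12.5)

The Poisson likelihood adds the total count to the shape and the number of exposure periods to the rate. Here ∑xᵢ = 245 and n = 12, so shape 8.3→253.3 and rate 0.5→12.5.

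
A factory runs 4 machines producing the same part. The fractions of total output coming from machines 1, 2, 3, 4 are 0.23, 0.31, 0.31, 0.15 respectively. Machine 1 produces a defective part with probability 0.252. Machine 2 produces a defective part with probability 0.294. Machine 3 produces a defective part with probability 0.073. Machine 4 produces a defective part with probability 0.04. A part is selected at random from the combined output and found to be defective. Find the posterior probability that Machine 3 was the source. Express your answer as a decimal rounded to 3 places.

Posterior probability ≈ 0.127

P(defective|M1) = 0.252; P(defective|M2) = 0.294; P(defective|M3) = 0.073; P(defective|M4) = 0.04.
Prior × likelihood for each source: 0.23·0.252=0.05796, 0.31·0.294=0.09114, 0.31·0.073=0.02263, 0.15·0.04=0.006000. Summing gives P(defective) = 0.17773.
P(Machine 3 | defective) = 0.02263 / 0.17773 = 0.127.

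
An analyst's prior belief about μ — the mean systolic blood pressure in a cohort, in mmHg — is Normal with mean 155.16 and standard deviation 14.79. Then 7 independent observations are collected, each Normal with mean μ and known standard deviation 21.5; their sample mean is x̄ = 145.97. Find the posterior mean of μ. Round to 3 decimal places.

Posterior mean ≈ 148.101

Prior precision 1/τ₀² = 1/14.79² = 0.00457155; data precision n/σ² = 7/21.5² = 0.0151433.
Posterior precision = 0.00457155 + 0.0151433 = 0.0197149.
Posterior mean = (0.00457155·155.16 + 0.0151433·145.97) / 0.0197149 = 148.101.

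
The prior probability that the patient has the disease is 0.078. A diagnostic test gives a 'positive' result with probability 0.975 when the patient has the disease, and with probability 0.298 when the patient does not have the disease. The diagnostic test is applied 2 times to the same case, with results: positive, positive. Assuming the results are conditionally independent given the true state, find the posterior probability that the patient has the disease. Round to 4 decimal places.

With H the event that the patient has the disease, the joint likelihood of the observed sequence is P(data|H) = 0.975·0.975 = 0.95062 and P(data|¬H) = 0.298·0.298 = 0.088804.
Bayes: P(H|data) = 0.078·0.95062 / (0.078·0.95062 + 0.922·0.088804) = 0.074149/0.15603 = 0.4752.

Posterior P(H) ≈ 0.4752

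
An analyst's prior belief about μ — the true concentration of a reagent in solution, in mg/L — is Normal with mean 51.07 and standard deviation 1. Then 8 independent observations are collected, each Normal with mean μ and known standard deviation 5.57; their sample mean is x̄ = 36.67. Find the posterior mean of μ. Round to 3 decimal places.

Posterior mean ≈ 48.118

With known σ, the Normal prior is conjugate. Weight on the data is w = (n/σ²)/(n/σ² + 1/τ₀²) = 0.257857/(0.257857+1.00000) = 0.20500.
Posterior mean = w·x̄ + (1−w)·μ₀ = 0.20500·36.67 + 0.79500·51.07 = 48.118.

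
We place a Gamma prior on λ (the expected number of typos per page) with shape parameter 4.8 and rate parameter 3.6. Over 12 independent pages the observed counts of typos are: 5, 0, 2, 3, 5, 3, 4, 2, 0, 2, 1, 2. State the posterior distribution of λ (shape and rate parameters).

Total count ∑xᵢ = 29 over n = 12 pages.
Gamma is conjugate to the Poisson likelihood: posterior is Gamma(shape = 4.8+29 = 33.8, rate = 3.6+12 = 15.6).

Posterior: Gamma(shape=33.8, rate=15.6)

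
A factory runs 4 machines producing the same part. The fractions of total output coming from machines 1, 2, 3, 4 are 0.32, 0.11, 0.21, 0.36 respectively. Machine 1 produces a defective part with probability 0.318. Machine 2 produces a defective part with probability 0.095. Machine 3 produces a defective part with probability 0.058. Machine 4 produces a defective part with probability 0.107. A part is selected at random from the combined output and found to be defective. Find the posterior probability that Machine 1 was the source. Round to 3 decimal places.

Posterior probability ≈ 0.625

Tabulate prior·likelihood by source: [1] prior 0.32, lik 0.318, product 0.1018; [2] prior 0.11, lik 0.095, product 0.01045; [3] prior 0.21, lik 0.058, product 0.01218; [4] prior 0.36, lik 0.107, product 0.03852.
Normalizing constant = 0.16291; the posterior for Machine 1 is its product over the sum, 0.1018/0.16291 = 0.625.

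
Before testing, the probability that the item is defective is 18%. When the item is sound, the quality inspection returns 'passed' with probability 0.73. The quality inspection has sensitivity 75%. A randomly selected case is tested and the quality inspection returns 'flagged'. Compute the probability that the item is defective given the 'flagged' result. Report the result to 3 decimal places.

Write H for 'the item is defective'. Prior odds H:¬H = 0.18/0.82 = 0.21951. For the 'flagged' outcome, the likelihood ratio is 0.75/0.27 = 2.7778.
Posterior odds = 0.21951 × 2.7778 = 0.60976, so P(H|E) = 0.60976/(1+0.60976) = 0.379.

P(H | E) ≈ 0.379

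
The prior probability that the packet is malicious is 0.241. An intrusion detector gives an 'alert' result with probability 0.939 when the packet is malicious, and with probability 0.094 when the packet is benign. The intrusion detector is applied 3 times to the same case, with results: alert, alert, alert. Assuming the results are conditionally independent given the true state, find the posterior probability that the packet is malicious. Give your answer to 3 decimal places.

Posterior P(H) ≈ 0.997

Let H be the event that the packet is malicious; start with P(H) = 0.241. P('alert'|H) = 0.939, P('alert'|¬H) = 0.094.
Update on result 1 ('alert'): P(H) ← 0.939·0.2410 / (0.939·0.2410 + 0.094·0.7590) = 0.22630/0.29764 = 0.7603.
Update on result 2 ('alert'): P(H) ← 0.939·0.7603 / (0.939·0.7603 + 0.094·0.2397) = 0.71392/0.73645 = 0.9694.
Update on result 3 ('alert'): P(H) ← 0.939·0.9694 / (0.939·0.9694 + 0.094·0.0306) = 0.91027/0.91315 = 0.9969.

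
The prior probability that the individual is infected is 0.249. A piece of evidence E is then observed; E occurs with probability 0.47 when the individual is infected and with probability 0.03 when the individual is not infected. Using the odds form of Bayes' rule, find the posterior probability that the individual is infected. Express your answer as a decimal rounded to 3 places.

Prior odds = 0.249/(1−0.249) = 0.33156. In log-odds, ln(0.33156) = -1.1040.
Add log likelihood ratio: ln(15.667) = 2.7515.
Posterior log-odds = 1.6476, so posterior odds = exp(1.6476) = 5.1944. Converting, P(H|E) = 5.1944/6.1944 = 0.839.

Posterior probability ≈ 0.839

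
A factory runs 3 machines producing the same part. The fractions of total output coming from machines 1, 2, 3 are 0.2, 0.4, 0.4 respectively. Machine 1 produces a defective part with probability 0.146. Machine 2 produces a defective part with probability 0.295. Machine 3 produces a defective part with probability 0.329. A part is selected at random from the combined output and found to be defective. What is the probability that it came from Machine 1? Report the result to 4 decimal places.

Posterior probability ≈ 0.1047

P(defective|M1) = 0.146; P(defective|M2) = 0.295; P(defective|M3) = 0.329.
Prior × likelihood for each source: 0.2·0.146=0.02920, 0.4·0.295=0.1180, 0.4·0.329=0.1316. Summing gives P(defective) = 0.27880.
P(Machine 1 | defective) = 0.02920 / 0.27880 = 0.1047.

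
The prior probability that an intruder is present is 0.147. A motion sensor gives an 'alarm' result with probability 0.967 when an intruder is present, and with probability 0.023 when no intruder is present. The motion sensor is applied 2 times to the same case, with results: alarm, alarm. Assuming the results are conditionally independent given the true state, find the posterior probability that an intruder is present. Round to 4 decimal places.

Posterior P(H) ≈ 0.9967

With H the event that an intruder is present, the joint likelihood of the observed sequence is P(data|H) = 0.967·0.967 = 0.93509 and P(data|¬H) = 0.023·0.023 = 0.00052900.
Bayes: P(H|data) = 0.147·0.93509 / (0.147·0.93509 + 0.853·0.00052900) = 0.13746/0.13791 = 0.9967.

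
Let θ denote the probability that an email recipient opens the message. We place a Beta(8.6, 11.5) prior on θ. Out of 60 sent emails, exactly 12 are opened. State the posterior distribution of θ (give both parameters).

Posterior: Beta(20.6, 59.5)

Observing 12 successes and 48 failures updates Beta(8.6, 11.5) by adding the success and failure counts to the two shape parameters: α = 8.6+12 = 20.6, β = 11.5+48 = 59.5.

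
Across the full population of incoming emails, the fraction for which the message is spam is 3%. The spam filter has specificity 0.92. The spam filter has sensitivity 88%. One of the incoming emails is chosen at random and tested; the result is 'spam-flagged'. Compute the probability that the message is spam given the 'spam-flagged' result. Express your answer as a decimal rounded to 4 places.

Write H for 'the message is spam'. Prior odds H:¬H = 0.03/0.97 = 0.030928. For the 'spam-flagged' outcome, the likelihood ratio is 0.88/0.08 = 11.000.
Posterior odds = 0.030928 × 11.000 = 0.34021, so P(H|E) = 0.34021/(1+0.34021) = 0.2538.

P(H | E) ≈ 0.2538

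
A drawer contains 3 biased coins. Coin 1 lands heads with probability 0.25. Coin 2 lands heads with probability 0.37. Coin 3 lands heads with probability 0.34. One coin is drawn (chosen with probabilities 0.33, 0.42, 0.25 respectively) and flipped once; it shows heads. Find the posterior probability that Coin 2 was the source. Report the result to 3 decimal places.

Posterior probability ≈ 0.481

Tabulate prior·likelihood by source: [1] prior 0.33, lik 0.25, product 0.08250; [2] prior 0.42, lik 0.37, product 0.1554; [3] prior 0.25, lik 0.34, product 0.08500.
Normalizing constant = 0.32290; the posterior for Coin 2 is its product over the sum, 0.1554/0.32290 = 0.481.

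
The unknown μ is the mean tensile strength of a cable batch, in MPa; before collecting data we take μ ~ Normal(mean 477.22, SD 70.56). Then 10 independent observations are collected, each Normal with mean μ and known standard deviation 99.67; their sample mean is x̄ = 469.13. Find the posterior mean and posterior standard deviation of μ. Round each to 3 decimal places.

Prior precision 1/τ₀² = 1/70.56² = 0.00020086; data precision n/σ² = 10/99.67² = 0.00100663.
Posterior precision = 0.00020086 + 0.00100663 = 0.00120749, giving posterior SD = 1/√0.00120749 = 28.778.
Posterior mean = (0.00020086·477.22 + 0.00100663·469.13) / 0.00120749 = 470.476.

Posterior mean ≈ 470.476; posterior SD ≈ 28.778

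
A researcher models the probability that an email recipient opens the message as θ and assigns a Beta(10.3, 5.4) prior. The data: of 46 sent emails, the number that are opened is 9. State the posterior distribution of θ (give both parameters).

Posterior: Beta(19.3, 42.4)

The binomial likelihood is conjugate to the Beta prior: with 9 successes and 37 failures, the posterior is Beta(10.3+9, 5.4+37) = Beta(19.3, 42.4).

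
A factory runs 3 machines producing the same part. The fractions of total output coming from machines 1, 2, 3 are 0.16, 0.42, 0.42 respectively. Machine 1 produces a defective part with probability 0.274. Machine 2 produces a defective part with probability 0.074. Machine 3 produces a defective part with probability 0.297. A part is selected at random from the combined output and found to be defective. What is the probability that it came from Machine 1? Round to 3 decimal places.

Posterior probability ≈ 0.220

Tabulate prior·likelihood by source: [1] prior 0.16, lik 0.274, product 0.04384; [2] prior 0.42, lik 0.074, product 0.03108; [3] prior 0.42, lik 0.297, product 0.1247.
Normalizing constant = 0.19966; the posterior for Machine 1 is its product over the sum, 0.04384/0.19966 = 0.220.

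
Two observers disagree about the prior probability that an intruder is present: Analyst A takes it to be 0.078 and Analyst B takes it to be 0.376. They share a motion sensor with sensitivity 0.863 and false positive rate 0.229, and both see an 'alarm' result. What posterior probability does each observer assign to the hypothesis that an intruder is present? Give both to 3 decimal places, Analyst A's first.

P('+'|H) = 0.863, P('+'|¬H) = 0.229.
Analyst A: numerator 0.863·0.078 = 0.067314; evidence = 0.067314+0.229·0.922 = 0.27845; posterior = 0.242.
Analyst B: numerator 0.863·0.376 = 0.32449; evidence = 0.32449+0.229·0.624 = 0.46738; posterior = 0.694.

Analyst A: 0.242; Analyst B: 0.694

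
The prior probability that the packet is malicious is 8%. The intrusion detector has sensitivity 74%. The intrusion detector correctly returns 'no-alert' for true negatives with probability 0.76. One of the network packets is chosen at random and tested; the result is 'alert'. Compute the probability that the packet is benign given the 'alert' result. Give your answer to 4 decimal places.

Let H be the event that the packet is malicious. P(H) = 0.08, so P(¬H) = 0.92. With E the 'alert' result, P(E|H) = 0.74 and P(E|¬H) = 0.24.
P(E) = 0.74·0.08 + 0.24·0.92 = 0.059200 + 0.22080 = 0.28000.
By Bayes' theorem, P(H|E) = 0.059200 / 0.28000 = 0.2114. Hence P(¬H|E) = 1 − 0.2114 = 0.7886.

P(¬H | E) ≈ 0.7886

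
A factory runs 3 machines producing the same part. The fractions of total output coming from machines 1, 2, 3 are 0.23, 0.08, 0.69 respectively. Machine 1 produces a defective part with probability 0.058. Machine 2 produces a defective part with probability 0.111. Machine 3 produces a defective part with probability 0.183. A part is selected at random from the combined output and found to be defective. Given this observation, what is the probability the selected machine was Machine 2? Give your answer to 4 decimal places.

P(defective|M1) = 0.058; P(defective|M2) = 0.111; P(defective|M3) = 0.183.
Prior × likelihood for each source: 0.23·0.058=0.01334, 0.08·0.111=0.008880, 0.69·0.183=0.1263. Summing gives P(defective) = 0.14849.
P(Machine 2 | defective) = 0.008880 / 0.14849 = 0.0598.

Posterior probability ≈ 0.0598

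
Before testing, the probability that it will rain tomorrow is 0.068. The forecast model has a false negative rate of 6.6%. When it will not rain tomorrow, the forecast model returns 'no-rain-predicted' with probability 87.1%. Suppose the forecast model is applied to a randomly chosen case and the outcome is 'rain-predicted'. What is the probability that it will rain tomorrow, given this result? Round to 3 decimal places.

P(H | E) ≈ 0.346

Write H for 'it will rain tomorrow'. Prior odds H:¬H = 0.068/0.932 = 0.072961. For the 'rain-predicted' outcome, the likelihood ratio is 0.934/0.129 = 7.2403.
Posterior odds = 0.072961 × 7.2403 = 0.52826, so P(H|E) = 0.52826/(1+0.52826) = 0.346.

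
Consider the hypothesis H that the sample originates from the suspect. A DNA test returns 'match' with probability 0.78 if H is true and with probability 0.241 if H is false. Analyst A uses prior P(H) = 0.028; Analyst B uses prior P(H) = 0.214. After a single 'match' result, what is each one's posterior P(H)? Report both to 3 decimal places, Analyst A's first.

P('+'|H) = 0.78, P('+'|¬H) = 0.241.
Analyst A: numerator 0.78·0.028 = 0.021840; evidence = 0.021840+0.241·0.972 = 0.25609; posterior = 0.085.
Analyst B: numerator 0.78·0.214 = 0.16692; evidence = 0.16692+0.241·0.786 = 0.35635; posterior = 0.468.

Analyst A: 0.085; Analyst B: 0.468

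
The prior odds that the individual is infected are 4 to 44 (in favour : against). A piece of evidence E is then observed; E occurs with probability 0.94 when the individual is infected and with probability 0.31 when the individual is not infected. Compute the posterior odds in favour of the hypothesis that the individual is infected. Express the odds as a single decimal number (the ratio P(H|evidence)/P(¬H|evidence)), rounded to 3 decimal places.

Prior odds = 4/44 = 0.090909. In log-odds, ln(0.090909) = -2.3979.
Add log likelihood ratio: ln(3.0323) = 1.1093.
Posterior log-odds = -1.2886, so posterior odds = exp(-1.2886) = 0.27566.

Posterior odds ≈ 0.276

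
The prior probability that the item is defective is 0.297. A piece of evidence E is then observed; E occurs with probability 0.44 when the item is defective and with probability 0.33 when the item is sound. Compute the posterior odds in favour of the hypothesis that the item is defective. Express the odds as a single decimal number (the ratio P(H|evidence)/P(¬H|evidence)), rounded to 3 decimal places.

Posterior odds ≈ 0.563

Prior odds = 0.297/(1−0.297) = 0.42248.
Likelihood ratio for E = 0.44/0.33 = 1.3333.
Posterior odds = prior odds × LR = 0.56330.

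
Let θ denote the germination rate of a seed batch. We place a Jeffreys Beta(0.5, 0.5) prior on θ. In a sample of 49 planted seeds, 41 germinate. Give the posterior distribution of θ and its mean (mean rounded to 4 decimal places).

Observing 41 successes and 8 failures updates Beta(0.5, 0.5) by adding the success and failure counts to the two shape parameters: α = 0.5+41 = 41.5, β = 0.5+8 = 8.5.
Posterior mean = α/(α+β) = 41.5/50 = 0.8300.

Posterior: Beta(41.5, 8.5); mean ≈ 0.8300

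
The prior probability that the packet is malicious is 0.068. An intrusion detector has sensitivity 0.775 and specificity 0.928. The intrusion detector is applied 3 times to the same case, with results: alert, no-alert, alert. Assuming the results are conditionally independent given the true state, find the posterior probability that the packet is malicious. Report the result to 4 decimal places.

Posterior P(H) ≈ 0.6721

Let H be the event that the packet is malicious; start with P(H) = 0.068. P('alert'|H) = 0.775, P('alert'|¬H) = 0.072.
Update on result 1 ('alert'): P(H) ← 0.775·0.0680 / (0.775·0.0680 + 0.072·0.9320) = 0.052700/0.11980 = 0.4399.
Update on result 2 ('no-alert'): P(H) ← 0.225·0.4399 / (0.225·0.4399 + 0.928·0.5601) = 0.098974/0.61876 = 0.1600.
Update on result 3 ('alert'): P(H) ← 0.775·0.1600 / (0.775·0.1600 + 0.072·0.8400) = 0.12397/0.18445 = 0.6721.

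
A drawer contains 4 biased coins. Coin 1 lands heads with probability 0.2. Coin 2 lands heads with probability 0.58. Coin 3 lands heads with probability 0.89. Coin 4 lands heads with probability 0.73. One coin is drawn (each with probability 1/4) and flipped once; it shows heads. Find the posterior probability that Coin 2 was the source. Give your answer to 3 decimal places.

P(heads|C1) = 0.2; P(heads|C2) = 0.58; P(heads|C3) = 0.89; P(heads|C4) = 0.73.
Prior × likelihood for each source: 0.25·0.2=0.05000, 0.25·0.58=0.1450, 0.25·0.89=0.2225, 0.25·0.73=0.1825. Summing gives P(heads) = 0.60000.
P(Coin 2 | heads) = 0.1450 / 0.60000 = 0.242.

Posterior probability ≈ 0.242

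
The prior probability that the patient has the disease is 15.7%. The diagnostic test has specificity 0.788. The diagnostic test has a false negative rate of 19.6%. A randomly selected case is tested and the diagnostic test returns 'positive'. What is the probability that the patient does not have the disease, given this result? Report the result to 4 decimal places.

Write H for 'the patient has the disease'. Prior odds H:¬H = 0.157/0.843 = 0.18624. For the 'positive' outcome, the likelihood ratio is 0.804/0.212 = 3.7925.
Posterior odds = 0.18624 × 3.7925 = 0.70630, so P(H|E) = 0.70630/(1+0.70630) = 0.4139. Then P(¬H|E) = 1 − 0.4139 = 0.5861.

P(¬H | E) ≈ 0.5861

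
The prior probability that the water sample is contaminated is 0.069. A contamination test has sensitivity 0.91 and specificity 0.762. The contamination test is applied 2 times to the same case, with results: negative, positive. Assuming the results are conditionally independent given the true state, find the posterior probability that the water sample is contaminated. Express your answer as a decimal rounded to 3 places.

Let H be the event that the water sample is contaminated; start with P(H) = 0.069. P('positive'|H) = 0.91, P('positive'|¬H) = 0.238.
Update on result 1 ('negative'): P(H) ← 0.09·0.0690 / (0.09·0.0690 + 0.762·0.9310) = 0.0062100/0.71563 = 0.0087.
Update on result 2 ('positive'): P(H) ← 0.91·0.0087 / (0.91·0.0087 + 0.238·0.9913) = 0.0078967/0.24383 = 0.0324.

Posterior P(H) ≈ 0.032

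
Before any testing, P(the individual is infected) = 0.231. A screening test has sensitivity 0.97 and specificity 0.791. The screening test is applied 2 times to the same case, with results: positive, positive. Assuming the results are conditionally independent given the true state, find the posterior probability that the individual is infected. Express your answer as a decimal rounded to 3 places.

Posterior P(H) ≈ 0.866

With H the event that the individual is infected, the joint likelihood of the observed sequence is P(data|H) = 0.97·0.97 = 0.94090 and P(data|¬H) = 0.209·0.209 = 0.043681.
Bayes: P(H|data) = 0.231·0.94090 / (0.231·0.94090 + 0.769·0.043681) = 0.21735/0.25094 = 0.8661.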